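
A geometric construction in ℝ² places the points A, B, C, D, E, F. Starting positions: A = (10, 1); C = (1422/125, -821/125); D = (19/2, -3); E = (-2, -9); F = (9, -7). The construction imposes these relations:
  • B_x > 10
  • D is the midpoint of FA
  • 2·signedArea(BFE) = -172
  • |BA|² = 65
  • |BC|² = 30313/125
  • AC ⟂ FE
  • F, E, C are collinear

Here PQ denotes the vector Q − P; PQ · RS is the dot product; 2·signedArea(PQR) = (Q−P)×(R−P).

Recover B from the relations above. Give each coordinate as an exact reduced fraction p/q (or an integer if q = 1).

B = (11, 9)

1. B_x = 11  [line 2·x + -11·y + 77 = 0 ∩ |BA|² = 65]
2. B_y = 9  [line 2·x + -11·y + 77 = 0 ∩ |BA|² = 65]
   → B = (11, 9)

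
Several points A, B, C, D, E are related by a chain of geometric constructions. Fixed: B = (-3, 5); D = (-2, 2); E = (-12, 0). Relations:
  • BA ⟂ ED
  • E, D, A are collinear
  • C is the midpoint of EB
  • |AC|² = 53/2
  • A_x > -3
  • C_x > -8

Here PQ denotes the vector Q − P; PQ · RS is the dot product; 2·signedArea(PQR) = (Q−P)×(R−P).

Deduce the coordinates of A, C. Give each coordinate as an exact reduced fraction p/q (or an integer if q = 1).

A = (-31/13, 25/13)
C = (-15/2, 5/2)

1. A_x = -31/13  [E, D, A are collinear ∩ BA ⟂ ED]
2. A_y = 25/13  [E, D, A are collinear ∩ BA ⟂ ED]
   → A = (-31/13, 25/13)
3. C_x = -15/2  [C is the midpoint of EB]
4. C_y = 5/2  [C is the midpoint of EB]
   → C = (-15/2, 5/2)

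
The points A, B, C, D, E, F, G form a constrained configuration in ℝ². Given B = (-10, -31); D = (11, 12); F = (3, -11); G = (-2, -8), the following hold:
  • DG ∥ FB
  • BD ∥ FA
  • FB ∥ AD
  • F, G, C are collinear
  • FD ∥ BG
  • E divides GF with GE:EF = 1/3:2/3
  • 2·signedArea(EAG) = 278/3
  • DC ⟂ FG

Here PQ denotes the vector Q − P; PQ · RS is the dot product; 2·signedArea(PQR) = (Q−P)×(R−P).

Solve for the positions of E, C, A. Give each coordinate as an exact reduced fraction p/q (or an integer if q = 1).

1. E_x = -1/3  [E divides GF with GE:EF = 1/3:2/3]
2. E_y = -9  [E divides GF with GE:EF = 1/3:2/3]
   → E = (-1/3, -9)
3. C_x = -43/34  [F, G, C are collinear ∩ DC ⟂ FG]
4. C_y = -287/34  [F, G, C are collinear ∩ DC ⟂ FG]
   → C = (-43/34, -287/34)
5. A_x = 24  [FB ∥ AD ∩ BD ∥ FA]
6. A_y = 32  [FB ∥ AD ∩ BD ∥ FA]
   → A = (24, 32)

A = (24, 32)
C = (-43/34, -287/34)
E = (-1/3, -9)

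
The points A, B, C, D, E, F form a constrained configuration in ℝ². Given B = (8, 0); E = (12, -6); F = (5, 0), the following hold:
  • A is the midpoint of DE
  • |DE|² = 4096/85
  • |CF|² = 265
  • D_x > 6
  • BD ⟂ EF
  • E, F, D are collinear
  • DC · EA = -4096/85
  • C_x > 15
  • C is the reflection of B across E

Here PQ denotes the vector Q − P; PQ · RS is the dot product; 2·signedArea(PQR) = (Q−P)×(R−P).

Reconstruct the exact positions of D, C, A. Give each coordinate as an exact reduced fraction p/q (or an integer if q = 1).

A = (796/85, -318/85)
C = (16, -12)
D = (572/85, -126/85)

1. D_x = 572/85  [E, F, D are collinear ∩ BD ⟂ EF]
2. D_y = -126/85  [E, F, D are collinear ∩ BD ⟂ EF]
   → D = (572/85, -126/85)
3. C_x = 16  [C is the reflection of B across E]
4. C_y = -12  [C is the reflection of B across E]
   → C = (16, -12)
5. A_x = 796/85  [A is the midpoint of DE]
6. A_y = -318/85  [A is the midpoint of DE]
   → A = (796/85, -318/85)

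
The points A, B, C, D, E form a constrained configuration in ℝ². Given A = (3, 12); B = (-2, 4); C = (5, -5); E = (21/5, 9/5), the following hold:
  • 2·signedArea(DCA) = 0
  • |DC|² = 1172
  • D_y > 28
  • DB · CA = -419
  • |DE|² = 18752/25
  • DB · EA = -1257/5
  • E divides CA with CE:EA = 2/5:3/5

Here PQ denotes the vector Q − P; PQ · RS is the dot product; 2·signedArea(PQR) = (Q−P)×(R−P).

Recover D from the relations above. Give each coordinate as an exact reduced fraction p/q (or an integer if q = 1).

1. D_x = 1  [2·signedArea(DCA) = 0 ∩ DB · EA = -1257/5]
2. D_y = 29  [2·signedArea(DCA) = 0 ∩ DB · EA = -1257/5]
   → D = (1, 29)

D = (1, 29)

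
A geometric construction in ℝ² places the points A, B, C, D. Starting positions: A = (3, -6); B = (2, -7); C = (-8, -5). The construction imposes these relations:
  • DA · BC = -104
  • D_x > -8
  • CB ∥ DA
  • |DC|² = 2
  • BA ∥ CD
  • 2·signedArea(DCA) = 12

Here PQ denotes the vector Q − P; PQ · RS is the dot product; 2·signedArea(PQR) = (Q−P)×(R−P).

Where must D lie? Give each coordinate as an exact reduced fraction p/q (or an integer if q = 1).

1. D_x = -7  [CB ∥ DA ∩ BA ∥ CD]
2. D_y = -4  [CB ∥ DA ∩ BA ∥ CD]
   → D = (-7, -4)

D = (-7, -4)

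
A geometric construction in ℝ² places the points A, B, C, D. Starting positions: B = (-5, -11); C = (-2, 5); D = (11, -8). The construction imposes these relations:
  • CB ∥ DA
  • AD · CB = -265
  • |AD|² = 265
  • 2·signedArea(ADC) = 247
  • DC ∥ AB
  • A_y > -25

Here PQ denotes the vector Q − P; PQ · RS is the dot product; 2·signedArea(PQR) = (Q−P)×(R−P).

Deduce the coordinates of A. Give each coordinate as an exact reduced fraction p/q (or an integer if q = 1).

A = (8, -24)

1. A_x = 8  [DC ∥ AB ∩ CB ∥ DA]
2. A_y = -24  [DC ∥ AB ∩ CB ∥ DA]
   → A = (8, -24)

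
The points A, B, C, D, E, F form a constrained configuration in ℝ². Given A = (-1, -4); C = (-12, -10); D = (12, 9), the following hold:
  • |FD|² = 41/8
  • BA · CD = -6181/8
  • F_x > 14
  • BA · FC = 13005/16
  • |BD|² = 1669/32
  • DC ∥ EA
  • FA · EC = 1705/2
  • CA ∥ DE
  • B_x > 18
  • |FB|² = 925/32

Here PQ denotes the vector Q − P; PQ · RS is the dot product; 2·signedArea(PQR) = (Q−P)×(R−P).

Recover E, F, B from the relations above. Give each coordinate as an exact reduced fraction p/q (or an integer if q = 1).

B = (149/8, 95/8)
E = (23, 15)
F = (57/4, 35/4)

1. E_x = 23  [DC ∥ EA ∩ CA ∥ DE]
2. E_y = 15  [DC ∥ EA ∩ CA ∥ DE]
   → E = (23, 15)
3. F_x = 57/4  [line 35·x + 25·y + -1435/2 = 0 ∩ |FD|² = 41/8]
4. F_y = 35/4  [line 35·x + 25·y + -1435/2 = 0 ∩ |FD|² = 41/8]
   → F = (57/4, 35/4)
5. B_x = 149/8  [BA · CD = -6181/8 ∩ BA · FC = 13005/16]
6. B_y = 95/8  [BA · CD = -6181/8 ∩ BA · FC = 13005/16]
   → B = (149/8, 95/8)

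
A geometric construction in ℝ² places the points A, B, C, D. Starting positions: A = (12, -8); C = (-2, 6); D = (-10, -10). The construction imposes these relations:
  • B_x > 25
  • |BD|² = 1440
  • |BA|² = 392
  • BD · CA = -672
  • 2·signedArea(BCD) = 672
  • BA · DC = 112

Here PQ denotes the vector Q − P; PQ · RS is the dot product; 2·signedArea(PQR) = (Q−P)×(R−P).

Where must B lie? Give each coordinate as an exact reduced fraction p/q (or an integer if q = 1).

B = (26, -22)

1. B_x = 26  [2·signedArea(BCD) = 672 ∩ BD · CA = -672]
2. B_y = -22  [2·signedArea(BCD) = 672 ∩ BD · CA = -672]
   → B = (26, -22)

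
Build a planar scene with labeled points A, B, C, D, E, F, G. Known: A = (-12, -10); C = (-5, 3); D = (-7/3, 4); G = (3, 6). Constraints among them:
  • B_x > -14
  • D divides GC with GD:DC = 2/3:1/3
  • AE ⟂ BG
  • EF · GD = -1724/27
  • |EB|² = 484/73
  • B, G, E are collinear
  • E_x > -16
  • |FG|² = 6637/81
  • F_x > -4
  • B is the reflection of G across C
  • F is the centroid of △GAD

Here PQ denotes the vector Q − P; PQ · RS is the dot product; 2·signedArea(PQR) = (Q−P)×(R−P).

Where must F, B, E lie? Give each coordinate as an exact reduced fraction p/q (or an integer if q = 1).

B = (-13, 0)
E = (-1125/73, -66/73)
F = (-34/9, 0)

1. F_x = -34/9  [F is the centroid of △GAD]
2. F_y = 0  [F is the centroid of △GAD]
   → F = (-34/9, 0)
3. B_x = -13  [B is the reflection of G across C]
4. B_y = 0  [B is the reflection of G across C]
   → B = (-13, 0)
5. E_x = -1125/73  [B, G, E are collinear ∩ AE ⟂ BG]
6. E_y = -66/73  [B, G, E are collinear ∩ AE ⟂ BG]
   → E = (-1125/73, -66/73)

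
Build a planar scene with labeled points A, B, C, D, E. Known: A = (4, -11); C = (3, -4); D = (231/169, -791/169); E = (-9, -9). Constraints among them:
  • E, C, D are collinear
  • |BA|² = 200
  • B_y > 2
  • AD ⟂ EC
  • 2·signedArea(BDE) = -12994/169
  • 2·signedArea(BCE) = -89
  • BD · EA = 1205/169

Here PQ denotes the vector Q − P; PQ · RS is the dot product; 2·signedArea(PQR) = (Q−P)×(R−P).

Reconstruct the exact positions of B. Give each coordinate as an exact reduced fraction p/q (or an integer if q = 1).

1. B_x = 2  [2·signedArea(BDE) = -12994/169 ∩ BD · EA = 1205/169]
2. B_y = 3  [2·signedArea(BDE) = -12994/169 ∩ BD · EA = 1205/169]
   → B = (2, 3)

B = (2, 3)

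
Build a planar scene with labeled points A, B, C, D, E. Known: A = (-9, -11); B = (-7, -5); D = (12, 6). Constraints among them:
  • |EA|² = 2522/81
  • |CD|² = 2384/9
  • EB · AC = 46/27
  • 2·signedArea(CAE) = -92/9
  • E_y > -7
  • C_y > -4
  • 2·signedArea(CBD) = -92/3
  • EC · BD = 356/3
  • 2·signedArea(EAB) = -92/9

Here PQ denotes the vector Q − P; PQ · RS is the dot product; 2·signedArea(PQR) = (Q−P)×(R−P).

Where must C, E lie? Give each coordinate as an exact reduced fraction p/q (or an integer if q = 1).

C = (-4/3, -10/3)
E = (-52/9, -58/9)

1. E_x = -52/9  [line -6·x + 2·y + -196/9 = 0 ∩ |EA|² = 2522/81]
2. E_y = -58/9  [line -6·x + 2·y + -196/9 = 0 ∩ |EA|² = 2522/81]
   → E = (-52/9, -58/9)
3. C_x = -4/3  [2·signedArea(CAE) = -92/9 ∩ EC · BD = 356/3]
4. C_y = -10/3  [2·signedArea(CAE) = -92/9 ∩ EC · BD = 356/3]
   → C = (-4/3, -10/3)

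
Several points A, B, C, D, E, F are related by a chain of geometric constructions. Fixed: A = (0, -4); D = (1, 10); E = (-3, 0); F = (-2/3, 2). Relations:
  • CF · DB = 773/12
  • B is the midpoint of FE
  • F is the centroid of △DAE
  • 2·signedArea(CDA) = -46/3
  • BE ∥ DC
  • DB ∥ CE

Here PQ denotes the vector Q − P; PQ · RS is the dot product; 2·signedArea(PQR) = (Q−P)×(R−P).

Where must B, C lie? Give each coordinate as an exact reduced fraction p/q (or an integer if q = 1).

1. B_x = -11/6  [B is the midpoint of FE]
2. B_y = 1  [B is the midpoint of FE]
   → B = (-11/6, 1)
3. C_x = -1/6  [DB ∥ CE ∩ BE ∥ DC]
4. C_y = 9  [DB ∥ CE ∩ BE ∥ DC]
   → C = (-1/6, 9)

B = (-11/6, 1)
C = (-1/6, 9)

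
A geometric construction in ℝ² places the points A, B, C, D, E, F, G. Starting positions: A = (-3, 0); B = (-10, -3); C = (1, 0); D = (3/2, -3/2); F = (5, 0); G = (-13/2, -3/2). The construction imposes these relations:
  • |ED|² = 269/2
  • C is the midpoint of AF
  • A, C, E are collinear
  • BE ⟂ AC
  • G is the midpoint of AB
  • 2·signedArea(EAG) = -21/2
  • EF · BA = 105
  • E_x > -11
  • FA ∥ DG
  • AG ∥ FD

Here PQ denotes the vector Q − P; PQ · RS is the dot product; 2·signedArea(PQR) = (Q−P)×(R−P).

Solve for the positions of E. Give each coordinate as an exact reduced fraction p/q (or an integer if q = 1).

1. E_x = -10  [A, C, E are collinear ∩ BE ⟂ AC]
2. E_y = 0  [A, C, E are collinear ∩ BE ⟂ AC]
   → E = (-10, 0)

E = (-10, 0)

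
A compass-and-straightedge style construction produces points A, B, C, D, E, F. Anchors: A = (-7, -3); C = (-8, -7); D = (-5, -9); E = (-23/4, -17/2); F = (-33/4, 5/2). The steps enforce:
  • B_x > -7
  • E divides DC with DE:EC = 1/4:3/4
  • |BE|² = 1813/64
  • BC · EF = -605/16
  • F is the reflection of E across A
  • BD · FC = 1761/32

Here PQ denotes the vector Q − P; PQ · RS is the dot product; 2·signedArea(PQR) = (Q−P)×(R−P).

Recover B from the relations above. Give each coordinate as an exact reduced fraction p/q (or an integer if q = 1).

1. B_x = -53/8  [BC · EF = -605/16 ∩ BD · FC = 1761/32]
2. B_y = -13/4  [BC · EF = -605/16 ∩ BD · FC = 1761/32]
   → B = (-53/8, -13/4)

B = (-53/8, -13/4)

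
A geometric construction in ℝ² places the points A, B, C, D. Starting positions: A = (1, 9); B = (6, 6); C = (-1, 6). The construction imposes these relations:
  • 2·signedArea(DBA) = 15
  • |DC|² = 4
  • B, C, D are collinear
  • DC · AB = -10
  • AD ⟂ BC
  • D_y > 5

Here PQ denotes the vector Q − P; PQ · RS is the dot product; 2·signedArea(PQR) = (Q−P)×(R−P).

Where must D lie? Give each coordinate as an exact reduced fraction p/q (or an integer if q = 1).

1. D_x = 1  [B, C, D are collinear ∩ AD ⟂ BC]
2. D_y = 6  [B, C, D are collinear ∩ AD ⟂ BC]
   → D = (1, 6)

D = (1, 6)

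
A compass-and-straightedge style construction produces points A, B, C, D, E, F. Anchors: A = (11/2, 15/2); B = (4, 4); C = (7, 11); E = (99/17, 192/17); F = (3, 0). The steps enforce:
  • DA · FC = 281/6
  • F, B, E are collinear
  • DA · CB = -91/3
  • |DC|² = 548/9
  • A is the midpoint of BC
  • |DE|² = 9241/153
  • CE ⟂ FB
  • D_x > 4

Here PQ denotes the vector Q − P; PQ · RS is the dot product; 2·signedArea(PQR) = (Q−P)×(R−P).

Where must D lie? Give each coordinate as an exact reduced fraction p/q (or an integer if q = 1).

D = (13/3, 11/3)

1. D_x = 13/3  [DA · FC = 281/6 ∩ DA · CB = -91/3]
2. D_y = 11/3  [DA · FC = 281/6 ∩ DA · CB = -91/3]
   → D = (13/3, 11/3)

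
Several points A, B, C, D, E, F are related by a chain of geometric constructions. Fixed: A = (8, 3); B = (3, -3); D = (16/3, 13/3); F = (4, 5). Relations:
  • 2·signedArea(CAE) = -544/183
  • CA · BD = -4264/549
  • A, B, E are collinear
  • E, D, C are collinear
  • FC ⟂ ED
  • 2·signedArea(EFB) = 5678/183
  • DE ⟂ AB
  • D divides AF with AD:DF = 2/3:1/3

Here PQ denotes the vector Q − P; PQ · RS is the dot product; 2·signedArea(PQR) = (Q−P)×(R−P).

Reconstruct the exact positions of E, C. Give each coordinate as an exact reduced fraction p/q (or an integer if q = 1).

1. E_x = 1384/183  [A, B, E are collinear ∩ DE ⟂ AB]
2. E_y = 151/61  [A, B, E are collinear ∩ DE ⟂ AB]
   → E = (1384/183, 151/61)
3. C_x = 772/183  [E, D, C are collinear ∩ FC ⟂ ED]
4. C_y = 321/61  [E, D, C are collinear ∩ FC ⟂ ED]
   → C = (772/183, 321/61)

C = (772/183, 321/61)
E = (1384/183, 151/61)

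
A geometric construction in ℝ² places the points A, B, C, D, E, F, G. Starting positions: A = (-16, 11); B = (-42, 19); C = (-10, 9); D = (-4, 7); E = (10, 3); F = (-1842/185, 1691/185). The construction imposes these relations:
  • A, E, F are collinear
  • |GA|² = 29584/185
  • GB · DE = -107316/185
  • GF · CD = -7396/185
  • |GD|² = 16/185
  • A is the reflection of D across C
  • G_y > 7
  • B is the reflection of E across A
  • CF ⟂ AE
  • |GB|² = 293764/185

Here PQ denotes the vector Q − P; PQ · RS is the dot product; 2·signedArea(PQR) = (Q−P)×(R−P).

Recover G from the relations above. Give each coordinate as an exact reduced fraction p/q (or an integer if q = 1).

1. G_x = -724/185  [GB · DE = -107316/185 ∩ GF · CD = -7396/185]
2. G_y = 1347/185  [GB · DE = -107316/185 ∩ GF · CD = -7396/185]
   → G = (-724/185, 1347/185)

G = (-724/185, 1347/185)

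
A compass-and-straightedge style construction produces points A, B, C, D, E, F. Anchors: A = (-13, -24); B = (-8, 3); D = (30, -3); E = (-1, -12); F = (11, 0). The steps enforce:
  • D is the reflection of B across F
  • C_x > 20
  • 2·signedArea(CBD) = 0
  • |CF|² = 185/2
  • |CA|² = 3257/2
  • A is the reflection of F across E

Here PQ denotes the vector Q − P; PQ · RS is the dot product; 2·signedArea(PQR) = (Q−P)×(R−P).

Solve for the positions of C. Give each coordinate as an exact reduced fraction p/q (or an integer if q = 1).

1. C_x = 41/2  [line 6·x + 38·y + -66 = 0 ∩ |CA|² = 3257/2]
2. C_y = -3/2  [line 6·x + 38·y + -66 = 0 ∩ |CA|² = 3257/2]
   → C = (41/2, -3/2)

C = (41/2, -3/2)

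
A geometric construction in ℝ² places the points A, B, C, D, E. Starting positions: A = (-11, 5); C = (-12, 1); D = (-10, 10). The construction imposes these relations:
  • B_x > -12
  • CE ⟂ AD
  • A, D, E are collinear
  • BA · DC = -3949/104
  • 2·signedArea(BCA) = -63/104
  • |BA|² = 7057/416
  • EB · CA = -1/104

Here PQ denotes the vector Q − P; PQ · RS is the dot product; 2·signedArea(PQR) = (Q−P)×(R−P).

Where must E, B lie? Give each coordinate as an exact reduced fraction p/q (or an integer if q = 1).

B = (-1233/104, 101/104)
E = (-307/26, 25/26)

1. E_x = -307/26  [A, D, E are collinear ∩ CE ⟂ AD]
2. E_y = 25/26  [A, D, E are collinear ∩ CE ⟂ AD]
   → E = (-307/26, 25/26)
3. B_x = -1233/104  [2·signedArea(BCA) = -63/104 ∩ BA · DC = -3949/104]
4. B_y = 101/104  [2·signedArea(BCA) = -63/104 ∩ BA · DC = -3949/104]
   → B = (-1233/104, 101/104)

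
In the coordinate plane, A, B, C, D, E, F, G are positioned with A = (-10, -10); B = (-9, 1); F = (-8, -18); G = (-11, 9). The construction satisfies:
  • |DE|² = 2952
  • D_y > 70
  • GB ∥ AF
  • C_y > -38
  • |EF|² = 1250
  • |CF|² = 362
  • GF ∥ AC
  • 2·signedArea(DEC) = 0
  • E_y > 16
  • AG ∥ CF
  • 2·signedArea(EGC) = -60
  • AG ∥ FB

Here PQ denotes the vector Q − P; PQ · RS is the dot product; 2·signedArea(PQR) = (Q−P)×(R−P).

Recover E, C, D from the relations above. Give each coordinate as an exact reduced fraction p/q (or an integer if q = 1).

1. C_x = -7  [AG ∥ CF ∩ GF ∥ AC]
2. C_y = -37  [AG ∥ CF ∩ GF ∥ AC]
   → C = (-7, -37)
3. E_x = -13  [line 46·x + 4·y + 530 = 0 ∩ |EF|² = 1250]
4. E_y = 17  [line 46·x + 4·y + 530 = 0 ∩ |EF|² = 1250]
   → E = (-13, 17)
5. D_x = -19  [line 54·x + 6·y + 600 = 0 ∩ |DE|² = 2952]
6. D_y = 71  [line 54·x + 6·y + 600 = 0 ∩ |DE|² = 2952]
   → D = (-19, 71)

C = (-7, -37)
D = (-19, 71)
E = (-13, 17)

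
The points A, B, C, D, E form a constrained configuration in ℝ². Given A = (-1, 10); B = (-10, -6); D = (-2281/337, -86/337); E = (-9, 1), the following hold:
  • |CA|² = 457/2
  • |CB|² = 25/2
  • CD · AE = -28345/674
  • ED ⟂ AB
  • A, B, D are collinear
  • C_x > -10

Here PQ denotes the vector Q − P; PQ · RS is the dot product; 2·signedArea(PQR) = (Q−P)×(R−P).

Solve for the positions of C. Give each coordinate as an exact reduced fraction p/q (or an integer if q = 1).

1. C_x = -19/2  [line 8·x + 9·y + 197/2 = 0 ∩ |CA|² = 457/2]
2. C_y = -5/2  [line 8·x + 9·y + 197/2 = 0 ∩ |CA|² = 457/2]
   → C = (-19/2, -5/2)

C = (-19/2, -5/2)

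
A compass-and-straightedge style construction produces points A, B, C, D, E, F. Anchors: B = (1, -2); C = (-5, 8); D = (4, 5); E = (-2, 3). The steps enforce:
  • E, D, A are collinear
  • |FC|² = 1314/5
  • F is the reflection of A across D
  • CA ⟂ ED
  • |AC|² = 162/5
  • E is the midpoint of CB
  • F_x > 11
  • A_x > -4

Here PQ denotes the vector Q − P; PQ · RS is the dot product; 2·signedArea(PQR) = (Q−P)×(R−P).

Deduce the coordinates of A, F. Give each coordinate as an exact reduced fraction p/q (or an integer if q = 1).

1. A_x = -16/5  [E, D, A are collinear ∩ CA ⟂ ED]
2. A_y = 13/5  [E, D, A are collinear ∩ CA ⟂ ED]
   → A = (-16/5, 13/5)
3. F_x = 56/5  [F is the reflection of A across D]
4. F_y = 37/5  [F is the reflection of A across D]
   → F = (56/5, 37/5)

A = (-16/5, 13/5)
F = (56/5, 37/5)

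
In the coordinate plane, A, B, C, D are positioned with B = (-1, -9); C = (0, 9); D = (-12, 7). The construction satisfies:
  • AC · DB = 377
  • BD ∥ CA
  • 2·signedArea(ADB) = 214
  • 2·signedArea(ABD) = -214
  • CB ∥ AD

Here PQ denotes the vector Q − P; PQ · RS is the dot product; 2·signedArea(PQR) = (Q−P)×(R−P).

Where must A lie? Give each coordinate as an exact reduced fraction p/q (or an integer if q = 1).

1. A_x = -11  [CB ∥ AD ∩ BD ∥ CA]
2. A_y = 25  [CB ∥ AD ∩ BD ∥ CA]
   → A = (-11, 25)

A = (-11, 25)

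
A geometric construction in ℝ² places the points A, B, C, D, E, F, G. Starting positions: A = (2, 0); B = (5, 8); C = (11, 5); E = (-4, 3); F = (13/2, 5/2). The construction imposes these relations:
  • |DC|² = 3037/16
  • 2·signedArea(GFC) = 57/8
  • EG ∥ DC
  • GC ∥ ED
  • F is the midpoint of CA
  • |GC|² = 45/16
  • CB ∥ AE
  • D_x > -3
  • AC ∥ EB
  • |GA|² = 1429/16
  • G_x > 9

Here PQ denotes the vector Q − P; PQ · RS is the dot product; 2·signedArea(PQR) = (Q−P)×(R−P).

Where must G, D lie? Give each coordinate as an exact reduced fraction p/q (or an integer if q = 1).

D = (-5/2, 9/4)
G = (19/2, 23/4)

1. G_x = 19/2  [line -5/2·x + 9/2·y + -17/8 = 0 ∩ |GA|² = 1429/16]
2. G_y = 23/4  [line -5/2·x + 9/2·y + -17/8 = 0 ∩ |GA|² = 1429/16]
   → G = (19/2, 23/4)
3. D_x = -5/2  [EG ∥ DC ∩ GC ∥ ED]
4. D_y = 9/4  [EG ∥ DC ∩ GC ∥ ED]
   → D = (-5/2, 9/4)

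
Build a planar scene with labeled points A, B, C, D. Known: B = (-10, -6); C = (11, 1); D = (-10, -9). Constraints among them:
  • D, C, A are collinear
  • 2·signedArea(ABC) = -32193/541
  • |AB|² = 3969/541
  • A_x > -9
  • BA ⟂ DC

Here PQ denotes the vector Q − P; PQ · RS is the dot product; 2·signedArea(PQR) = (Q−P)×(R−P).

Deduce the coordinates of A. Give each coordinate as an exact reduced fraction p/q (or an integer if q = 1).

A = (-4780/541, -4569/541)

1. A_x = -4780/541  [D, C, A are collinear ∩ BA ⟂ DC]
2. A_y = -4569/541  [D, C, A are collinear ∩ BA ⟂ DC]
   → A = (-4780/541, -4569/541)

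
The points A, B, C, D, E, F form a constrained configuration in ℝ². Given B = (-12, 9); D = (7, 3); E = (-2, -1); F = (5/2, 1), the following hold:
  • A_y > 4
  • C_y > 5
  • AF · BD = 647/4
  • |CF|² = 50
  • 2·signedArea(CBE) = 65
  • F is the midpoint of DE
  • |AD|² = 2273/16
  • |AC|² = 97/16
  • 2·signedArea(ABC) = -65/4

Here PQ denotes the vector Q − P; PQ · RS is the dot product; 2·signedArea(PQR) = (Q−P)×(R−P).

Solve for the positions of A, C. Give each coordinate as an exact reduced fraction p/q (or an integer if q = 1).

A = (-19/4, 5)
C = (-5/2, 6)

1. C_x = -5/2  [line 10·x + 10·y + -35 = 0 ∩ |CF|² = 50]
2. C_y = 6  [line 10·x + 10·y + -35 = 0 ∩ |CF|² = 50]
   → C = (-5/2, 6)
3. A_x = -19/4  [2·signedArea(ABC) = -65/4 ∩ AF · BD = 647/4]
4. A_y = 5  [2·signedArea(ABC) = -65/4 ∩ AF · BD = 647/4]
   → A = (-19/4, 5)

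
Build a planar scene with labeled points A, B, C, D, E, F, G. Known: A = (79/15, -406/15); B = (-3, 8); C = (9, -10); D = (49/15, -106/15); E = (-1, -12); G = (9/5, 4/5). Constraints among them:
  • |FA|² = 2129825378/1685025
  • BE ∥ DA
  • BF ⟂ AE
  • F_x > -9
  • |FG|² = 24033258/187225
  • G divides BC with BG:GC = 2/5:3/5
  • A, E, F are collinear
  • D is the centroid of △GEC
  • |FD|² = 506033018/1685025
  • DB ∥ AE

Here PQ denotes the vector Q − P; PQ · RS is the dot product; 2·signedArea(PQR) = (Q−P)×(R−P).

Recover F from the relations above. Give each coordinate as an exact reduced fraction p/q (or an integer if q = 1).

F = (-62808/7489, 43133/7489)

1. F_x = -62808/7489  [A, E, F are collinear ∩ BF ⟂ AE]
2. F_y = 43133/7489  [A, E, F are collinear ∩ BF ⟂ AE]
   → F = (-62808/7489, 43133/7489)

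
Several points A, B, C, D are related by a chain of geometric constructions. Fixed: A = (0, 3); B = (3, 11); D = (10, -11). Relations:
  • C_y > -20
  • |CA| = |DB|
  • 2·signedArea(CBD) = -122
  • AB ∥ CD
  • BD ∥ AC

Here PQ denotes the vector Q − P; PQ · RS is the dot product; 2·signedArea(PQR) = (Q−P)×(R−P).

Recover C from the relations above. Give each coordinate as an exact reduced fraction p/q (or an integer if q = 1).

C = (7, -19)

1. C_x = 7  [AB ∥ CD ∩ BD ∥ AC]
2. C_y = -19  [AB ∥ CD ∩ BD ∥ AC]
   → C = (7, -19)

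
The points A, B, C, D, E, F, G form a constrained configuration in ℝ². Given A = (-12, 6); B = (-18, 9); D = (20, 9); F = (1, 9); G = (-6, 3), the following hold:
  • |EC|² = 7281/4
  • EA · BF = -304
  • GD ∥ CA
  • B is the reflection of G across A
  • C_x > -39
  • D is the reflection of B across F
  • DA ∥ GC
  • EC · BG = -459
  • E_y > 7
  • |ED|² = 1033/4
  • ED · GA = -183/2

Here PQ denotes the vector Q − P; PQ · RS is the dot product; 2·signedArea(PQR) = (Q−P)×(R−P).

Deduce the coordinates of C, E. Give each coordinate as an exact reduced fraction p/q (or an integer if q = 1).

1. C_x = -38  [GD ∥ CA ∩ DA ∥ GC]
2. C_y = 0  [GD ∥ CA ∩ DA ∥ GC]
   → C = (-38, 0)
3. E_x = 4  [ED · GA = -183/2 ∩ EA · BF = -304]
4. E_y = 15/2  [ED · GA = -183/2 ∩ EA · BF = -304]
   → E = (4, 15/2)

C = (-38, 0)
E = (4, 15/2)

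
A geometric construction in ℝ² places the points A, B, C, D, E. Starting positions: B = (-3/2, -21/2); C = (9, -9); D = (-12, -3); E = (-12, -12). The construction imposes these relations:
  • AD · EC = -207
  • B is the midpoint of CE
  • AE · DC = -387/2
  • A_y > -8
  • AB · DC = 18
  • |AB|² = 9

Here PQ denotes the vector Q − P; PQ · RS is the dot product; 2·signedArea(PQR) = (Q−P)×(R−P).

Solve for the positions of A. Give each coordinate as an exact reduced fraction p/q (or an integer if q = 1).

A = (-3/2, -15/2)

1. A_x = -3/2  [AE · DC = -387/2 ∩ AD · EC = -207]
2. A_y = -15/2  [AE · DC = -387/2 ∩ AD · EC = -207]
   → A = (-3/2, -15/2)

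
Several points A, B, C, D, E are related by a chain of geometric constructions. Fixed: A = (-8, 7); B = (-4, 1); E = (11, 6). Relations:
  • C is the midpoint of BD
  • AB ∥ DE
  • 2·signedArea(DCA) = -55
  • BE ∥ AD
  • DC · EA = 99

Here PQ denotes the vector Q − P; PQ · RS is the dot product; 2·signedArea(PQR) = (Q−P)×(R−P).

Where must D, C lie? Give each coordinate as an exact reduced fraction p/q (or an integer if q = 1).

1. D_x = 7  [AB ∥ DE ∩ BE ∥ AD]
2. D_y = 12  [AB ∥ DE ∩ BE ∥ AD]
   → D = (7, 12)
3. C_x = 3/2  [C is the midpoint of BD]
4. C_y = 13/2  [C is the midpoint of BD]
   → C = (3/2, 13/2)

C = (3/2, 13/2)
D = (7, 12)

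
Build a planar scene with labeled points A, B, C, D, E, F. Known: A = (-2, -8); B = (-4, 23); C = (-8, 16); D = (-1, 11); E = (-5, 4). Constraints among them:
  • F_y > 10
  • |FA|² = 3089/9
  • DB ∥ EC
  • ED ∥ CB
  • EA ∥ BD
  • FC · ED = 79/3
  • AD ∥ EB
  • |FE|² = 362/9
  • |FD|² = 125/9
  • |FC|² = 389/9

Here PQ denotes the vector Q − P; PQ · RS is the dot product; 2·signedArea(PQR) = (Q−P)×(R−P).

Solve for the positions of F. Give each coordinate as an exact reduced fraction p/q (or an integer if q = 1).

1. F_x = -14/3  [line -4·x + -7·y + 161/3 = 0 ∩ |FA|² = 3089/9]
2. F_y = 31/3  [line -4·x + -7·y + 161/3 = 0 ∩ |FA|² = 3089/9]
   → F = (-14/3, 31/3)

F = (-14/3, 31/3)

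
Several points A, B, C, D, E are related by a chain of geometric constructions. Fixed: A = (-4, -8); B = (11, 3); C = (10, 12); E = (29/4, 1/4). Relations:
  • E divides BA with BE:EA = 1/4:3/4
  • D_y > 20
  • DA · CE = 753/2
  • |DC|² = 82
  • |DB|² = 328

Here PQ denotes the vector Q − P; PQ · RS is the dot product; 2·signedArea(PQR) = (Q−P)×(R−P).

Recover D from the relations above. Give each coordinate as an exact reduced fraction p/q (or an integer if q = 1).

1. D_x = 9  [line 11/4·x + 47/4·y + -543/2 = 0 ∩ |DB|² = 328]
2. D_y = 21  [line 11/4·x + 47/4·y + -543/2 = 0 ∩ |DB|² = 328]
   → D = (9, 21)

D = (9, 21)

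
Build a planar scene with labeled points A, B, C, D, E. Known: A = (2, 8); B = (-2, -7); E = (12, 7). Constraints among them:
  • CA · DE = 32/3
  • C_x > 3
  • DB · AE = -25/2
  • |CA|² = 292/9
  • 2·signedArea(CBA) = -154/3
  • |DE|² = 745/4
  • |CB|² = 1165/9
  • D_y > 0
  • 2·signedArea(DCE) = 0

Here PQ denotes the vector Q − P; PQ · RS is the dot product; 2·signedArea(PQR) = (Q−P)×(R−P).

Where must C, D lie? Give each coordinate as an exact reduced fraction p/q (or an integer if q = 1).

1. C_x = 4  [line -15·x + 4·y + 148/3 = 0 ∩ |CB|² = 1165/9]
2. C_y = 8/3  [line -15·x + 4·y + 148/3 = 0 ∩ |CB|² = 1165/9]
   → C = (4, 8/3)
3. D_x = 0  [CA · DE = 32/3 ∩ 2·signedArea(DCE) = 0]
4. D_y = 1/2  [CA · DE = 32/3 ∩ 2·signedArea(DCE) = 0]
   → D = (0, 1/2)

C = (4, 8/3)
D = (0, 1/2)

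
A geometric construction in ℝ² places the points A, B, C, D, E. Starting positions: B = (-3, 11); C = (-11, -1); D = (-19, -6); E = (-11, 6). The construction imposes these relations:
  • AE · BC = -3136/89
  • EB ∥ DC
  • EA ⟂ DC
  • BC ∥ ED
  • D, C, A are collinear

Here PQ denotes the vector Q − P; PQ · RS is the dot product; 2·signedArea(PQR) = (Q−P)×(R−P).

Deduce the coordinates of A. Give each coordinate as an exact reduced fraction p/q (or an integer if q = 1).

1. A_x = -699/89  [D, C, A are collinear ∩ EA ⟂ DC]
2. A_y = 86/89  [D, C, A are collinear ∩ EA ⟂ DC]
   → A = (-699/89, 86/89)

A = (-699/89, 86/89)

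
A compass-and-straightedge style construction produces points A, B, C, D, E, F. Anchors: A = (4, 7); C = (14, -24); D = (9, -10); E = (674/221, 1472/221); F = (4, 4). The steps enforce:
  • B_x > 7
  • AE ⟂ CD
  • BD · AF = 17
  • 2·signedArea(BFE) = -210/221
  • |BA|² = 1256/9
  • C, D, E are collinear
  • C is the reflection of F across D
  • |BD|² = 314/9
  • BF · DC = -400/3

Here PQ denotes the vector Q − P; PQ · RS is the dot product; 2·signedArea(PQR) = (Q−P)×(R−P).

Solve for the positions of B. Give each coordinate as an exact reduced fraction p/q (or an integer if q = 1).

B = (22/3, -13/3)

1. B_x = 22/3  [BF · DC = -400/3 ∩ 2·signedArea(BFE) = -210/221]
2. B_y = -13/3  [BF · DC = -400/3 ∩ 2·signedArea(BFE) = -210/221]
   → B = (22/3, -13/3)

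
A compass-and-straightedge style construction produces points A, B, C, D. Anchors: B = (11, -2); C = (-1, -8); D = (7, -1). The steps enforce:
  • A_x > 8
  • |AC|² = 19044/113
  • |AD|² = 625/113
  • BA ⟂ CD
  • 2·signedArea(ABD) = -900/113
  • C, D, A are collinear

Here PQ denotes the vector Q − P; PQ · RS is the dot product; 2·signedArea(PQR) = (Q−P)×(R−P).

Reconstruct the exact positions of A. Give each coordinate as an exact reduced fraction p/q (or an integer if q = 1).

A = (991/113, 62/113)

1. A_x = 991/113  [C, D, A are collinear ∩ BA ⟂ CD]
2. A_y = 62/113  [C, D, A are collinear ∩ BA ⟂ CD]
   → A = (991/113, 62/113)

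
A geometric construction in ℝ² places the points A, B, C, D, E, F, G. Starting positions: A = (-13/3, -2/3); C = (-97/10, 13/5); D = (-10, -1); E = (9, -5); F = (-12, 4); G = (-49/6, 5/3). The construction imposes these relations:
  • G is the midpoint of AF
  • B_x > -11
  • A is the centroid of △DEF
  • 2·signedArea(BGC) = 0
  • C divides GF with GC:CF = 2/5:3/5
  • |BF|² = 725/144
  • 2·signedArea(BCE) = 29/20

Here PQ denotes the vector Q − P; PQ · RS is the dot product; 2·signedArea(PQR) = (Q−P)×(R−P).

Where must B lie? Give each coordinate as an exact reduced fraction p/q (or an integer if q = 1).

1. B_x = -121/12  [2·signedArea(BGC) = 0 ∩ 2·signedArea(BCE) = 29/20]
2. B_y = 17/6  [2·signedArea(BGC) = 0 ∩ 2·signedArea(BCE) = 29/20]
   → B = (-121/12, 17/6)

B = (-121/12, 17/6)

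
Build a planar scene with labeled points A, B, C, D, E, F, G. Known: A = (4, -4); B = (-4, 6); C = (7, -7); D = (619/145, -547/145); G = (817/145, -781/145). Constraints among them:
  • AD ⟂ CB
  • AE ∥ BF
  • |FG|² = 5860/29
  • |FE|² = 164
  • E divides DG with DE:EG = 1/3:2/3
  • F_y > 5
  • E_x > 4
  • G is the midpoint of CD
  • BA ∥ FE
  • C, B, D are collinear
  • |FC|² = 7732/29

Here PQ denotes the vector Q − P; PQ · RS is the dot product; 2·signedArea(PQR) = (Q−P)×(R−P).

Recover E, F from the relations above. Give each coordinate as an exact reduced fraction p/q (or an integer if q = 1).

1. E_x = 137/29  [E divides DG with DE:EG = 1/3:2/3]
2. E_y = -125/29  [E divides DG with DE:EG = 1/3:2/3]
   → E = (137/29, -125/29)
3. F_x = -95/29  [BA ∥ FE ∩ AE ∥ BF]
4. F_y = 165/29  [BA ∥ FE ∩ AE ∥ BF]
   → F = (-95/29, 165/29)

E = (137/29, -125/29)
F = (-95/29, 165/29)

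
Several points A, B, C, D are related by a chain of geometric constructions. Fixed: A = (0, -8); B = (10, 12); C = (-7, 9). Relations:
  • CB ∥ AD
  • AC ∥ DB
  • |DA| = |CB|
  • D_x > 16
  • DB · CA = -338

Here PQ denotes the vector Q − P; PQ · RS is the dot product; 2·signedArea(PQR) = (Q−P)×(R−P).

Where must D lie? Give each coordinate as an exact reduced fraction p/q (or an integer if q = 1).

1. D_x = 17  [AC ∥ DB ∩ CB ∥ AD]
2. D_y = -5  [AC ∥ DB ∩ CB ∥ AD]
   → D = (17, -5)

D = (17, -5)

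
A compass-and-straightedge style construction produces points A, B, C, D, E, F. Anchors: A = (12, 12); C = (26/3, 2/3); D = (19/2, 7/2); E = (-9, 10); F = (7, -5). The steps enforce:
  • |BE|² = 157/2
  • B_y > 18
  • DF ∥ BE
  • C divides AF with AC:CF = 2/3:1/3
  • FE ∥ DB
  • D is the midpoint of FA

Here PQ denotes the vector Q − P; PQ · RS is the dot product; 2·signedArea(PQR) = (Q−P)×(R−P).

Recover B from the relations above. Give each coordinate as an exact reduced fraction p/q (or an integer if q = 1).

1. B_x = -13/2  [DF ∥ BE ∩ FE ∥ DB]
2. B_y = 37/2  [DF ∥ BE ∩ FE ∥ DB]
   → B = (-13/2, 37/2)

B = (-13/2, 37/2)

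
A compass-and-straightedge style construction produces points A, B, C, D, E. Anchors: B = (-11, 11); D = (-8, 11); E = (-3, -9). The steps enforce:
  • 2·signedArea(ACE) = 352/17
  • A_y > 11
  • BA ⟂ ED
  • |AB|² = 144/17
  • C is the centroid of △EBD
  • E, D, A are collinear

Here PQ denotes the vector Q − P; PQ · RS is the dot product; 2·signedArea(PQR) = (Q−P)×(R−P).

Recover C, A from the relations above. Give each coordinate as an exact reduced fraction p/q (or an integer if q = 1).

1. C_x = -22/3  [C is the centroid of △EBD]
2. C_y = 13/3  [C is the centroid of △EBD]
   → C = (-22/3, 13/3)
3. A_x = -139/17  [E, D, A are collinear ∩ BA ⟂ ED]
4. A_y = 199/17  [E, D, A are collinear ∩ BA ⟂ ED]
   → A = (-139/17, 199/17)

A = (-139/17, 199/17)
C = (-22/3, 13/3)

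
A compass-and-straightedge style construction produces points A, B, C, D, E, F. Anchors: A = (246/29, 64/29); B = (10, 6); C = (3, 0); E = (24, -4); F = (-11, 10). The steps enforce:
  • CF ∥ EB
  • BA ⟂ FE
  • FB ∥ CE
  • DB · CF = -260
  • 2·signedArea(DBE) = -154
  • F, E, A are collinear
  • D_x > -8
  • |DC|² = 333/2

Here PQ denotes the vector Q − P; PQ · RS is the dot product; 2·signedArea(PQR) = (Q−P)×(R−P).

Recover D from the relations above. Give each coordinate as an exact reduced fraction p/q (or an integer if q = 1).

1. D_x = -15/2  [2·signedArea(DBE) = -154 ∩ DB · CF = -260]
2. D_y = 15/2  [2·signedArea(DBE) = -154 ∩ DB · CF = -260]
   → D = (-15/2, 15/2)

D = (-15/2, 15/2)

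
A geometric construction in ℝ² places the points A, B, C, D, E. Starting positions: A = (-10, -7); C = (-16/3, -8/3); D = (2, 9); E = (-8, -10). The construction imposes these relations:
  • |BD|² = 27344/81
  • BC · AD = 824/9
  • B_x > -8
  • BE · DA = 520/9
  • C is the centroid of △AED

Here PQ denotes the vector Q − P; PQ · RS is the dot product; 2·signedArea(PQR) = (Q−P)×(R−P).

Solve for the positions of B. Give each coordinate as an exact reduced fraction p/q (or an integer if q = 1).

B = (-70/9, -59/9)

1. B_x = -70/9  [line -12·x + -16·y + -1784/9 = 0 ∩ |BD|² = 27344/81]
2. B_y = -59/9  [line -12·x + -16·y + -1784/9 = 0 ∩ |BD|² = 27344/81]
   → B = (-70/9, -59/9)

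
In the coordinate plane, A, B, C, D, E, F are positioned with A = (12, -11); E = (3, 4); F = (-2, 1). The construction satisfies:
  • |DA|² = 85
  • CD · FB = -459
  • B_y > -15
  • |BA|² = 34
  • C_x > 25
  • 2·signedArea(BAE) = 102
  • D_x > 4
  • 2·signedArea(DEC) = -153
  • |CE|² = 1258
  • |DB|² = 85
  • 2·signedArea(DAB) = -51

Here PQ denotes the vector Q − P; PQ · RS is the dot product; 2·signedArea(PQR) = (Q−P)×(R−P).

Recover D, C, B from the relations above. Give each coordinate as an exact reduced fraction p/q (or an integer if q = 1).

1. B_x = 7  [line -15·x + -9·y + -21 = 0 ∩ |BA|² = 34]
2. B_y = -14  [line -15·x + -9·y + -21 = 0 ∩ |BA|² = 34]
   → B = (7, -14)
3. D_x = 5  [line 3·x + -5·y + -40 = 0 ∩ |DB|² = 85]
4. D_y = -5  [line 3·x + -5·y + -40 = 0 ∩ |DB|² = 85]
   → D = (5, -5)
5. C_x = 26  [2·signedArea(DEC) = -153 ∩ CD · FB = -459]
6. C_y = -23  [2·signedArea(DEC) = -153 ∩ CD · FB = -459]
   → C = (26, -23)

B = (7, -14)
C = (26, -23)
D = (5, -5)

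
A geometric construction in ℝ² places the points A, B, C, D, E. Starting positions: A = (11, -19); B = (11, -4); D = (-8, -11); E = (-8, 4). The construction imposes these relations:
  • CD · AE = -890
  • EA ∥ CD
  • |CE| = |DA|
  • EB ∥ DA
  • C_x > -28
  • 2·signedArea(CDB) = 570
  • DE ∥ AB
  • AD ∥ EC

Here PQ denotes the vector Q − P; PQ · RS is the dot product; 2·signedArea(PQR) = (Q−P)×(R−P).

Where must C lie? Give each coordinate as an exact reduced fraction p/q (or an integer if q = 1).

C = (-27, 12)

1. C_x = -27  [EA ∥ CD ∩ AD ∥ EC]
2. C_y = 12  [EA ∥ CD ∩ AD ∥ EC]
   → C = (-27, 12)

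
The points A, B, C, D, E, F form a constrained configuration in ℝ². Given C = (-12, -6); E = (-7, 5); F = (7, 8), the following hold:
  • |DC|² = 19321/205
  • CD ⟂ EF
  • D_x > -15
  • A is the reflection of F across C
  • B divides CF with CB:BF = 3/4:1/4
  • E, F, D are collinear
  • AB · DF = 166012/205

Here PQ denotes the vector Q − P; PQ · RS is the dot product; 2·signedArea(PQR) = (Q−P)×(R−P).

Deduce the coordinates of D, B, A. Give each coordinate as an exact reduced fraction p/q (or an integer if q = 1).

A = (-31, -20)
B = (9/4, 9/2)
D = (-2877/205, 716/205)

1. D_x = -2877/205  [E, F, D are collinear ∩ CD ⟂ EF]
2. D_y = 716/205  [E, F, D are collinear ∩ CD ⟂ EF]
   → D = (-2877/205, 716/205)
3. B_x = 9/4  [B divides CF with CB:BF = 3/4:1/4]
4. B_y = 9/2  [B divides CF with CB:BF = 3/4:1/4]
   → B = (9/4, 9/2)
5. A_x = -31  [A is the reflection of F across C]
6. A_y = -20  [A is the reflection of F across C]
   → A = (-31, -20)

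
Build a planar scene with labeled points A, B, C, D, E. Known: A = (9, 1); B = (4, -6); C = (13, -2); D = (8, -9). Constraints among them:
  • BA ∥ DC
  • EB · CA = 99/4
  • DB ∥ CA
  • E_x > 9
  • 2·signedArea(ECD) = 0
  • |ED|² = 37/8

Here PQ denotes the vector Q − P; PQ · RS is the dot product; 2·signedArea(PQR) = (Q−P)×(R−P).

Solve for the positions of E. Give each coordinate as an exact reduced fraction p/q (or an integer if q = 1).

E = (37/4, -29/4)

1. E_x = 37/4  [2·signedArea(ECD) = 0 ∩ EB · CA = 99/4]
2. E_y = -29/4  [2·signedArea(ECD) = 0 ∩ EB · CA = 99/4]
   → E = (37/4, -29/4)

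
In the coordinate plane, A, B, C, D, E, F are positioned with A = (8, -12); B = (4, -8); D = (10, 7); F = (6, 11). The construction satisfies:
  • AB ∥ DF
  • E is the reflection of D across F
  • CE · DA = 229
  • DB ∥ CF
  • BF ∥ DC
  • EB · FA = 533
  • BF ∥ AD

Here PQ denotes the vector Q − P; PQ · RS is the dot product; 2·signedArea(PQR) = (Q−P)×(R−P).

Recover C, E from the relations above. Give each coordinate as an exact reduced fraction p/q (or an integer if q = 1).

1. C_x = 12  [DB ∥ CF ∩ BF ∥ DC]
2. C_y = 26  [DB ∥ CF ∩ BF ∥ DC]
   → C = (12, 26)
3. E_x = 2  [E is the reflection of D across F]
4. E_y = 15  [E is the reflection of D across F]
   → E = (2, 15)

C = (12, 26)
E = (2, 15)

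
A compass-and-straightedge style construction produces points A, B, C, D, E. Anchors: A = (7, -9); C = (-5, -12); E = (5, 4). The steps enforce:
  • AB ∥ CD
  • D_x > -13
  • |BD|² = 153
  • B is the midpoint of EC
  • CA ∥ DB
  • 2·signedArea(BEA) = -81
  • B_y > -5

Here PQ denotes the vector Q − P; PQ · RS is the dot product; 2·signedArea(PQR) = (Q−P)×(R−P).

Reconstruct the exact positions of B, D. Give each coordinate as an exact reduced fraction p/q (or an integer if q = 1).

B = (0, -4)
D = (-12, -7)

1. B_x = 0  [B is the midpoint of EC]
2. B_y = -4  [B is the midpoint of EC]
   → B = (0, -4)
3. D_x = -12  [CA ∥ DB ∩ AB ∥ CD]
4. D_y = -7  [CA ∥ DB ∩ AB ∥ CD]
   → D = (-12, -7)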